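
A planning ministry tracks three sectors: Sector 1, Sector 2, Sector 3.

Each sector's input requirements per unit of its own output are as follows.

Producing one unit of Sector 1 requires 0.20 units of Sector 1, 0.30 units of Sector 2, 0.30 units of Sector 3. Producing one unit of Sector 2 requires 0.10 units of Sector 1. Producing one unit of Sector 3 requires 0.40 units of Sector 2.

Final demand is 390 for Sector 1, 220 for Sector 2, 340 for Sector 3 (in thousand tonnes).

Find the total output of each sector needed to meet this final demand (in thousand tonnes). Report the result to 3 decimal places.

x_1 = 561.478, x_2 = 591.821, x_3 = 508.443

I − A =
  [   0.80    -0.10     0.00]
  [  -0.30     1.00    -0.40]
  [  -0.30     0.00     1.00]
Cofactors of I−A, C_ij = (−1)^(i+j)·(minor ij) (rows/columns in the sector order above):
  C_11 = (1.00)(1.00) − (-0.40)(0.00) = 1.0000
  C_12 = −[(-0.30)(1.00) − (-0.40)(-0.30)] = 0.4200
  C_13 = (-0.30)(0.00) − (1.00)(-0.30) = 0.3000
  C_21 = −[(-0.10)(1.00) − (0.00)(0.00)] = 0.1000
  C_22 = (0.80)(1.00) − (0.00)(-0.30) = 0.8000
  C_23 = −[(0.80)(0.00) − (-0.10)(-0.30)] = 0.0300
  C_31 = (-0.10)(-0.40) − (0.00)(1.00) = 0.0400
  C_32 = −[(0.80)(-0.40) − (0.00)(-0.30)] = 0.3200
  C_33 = (0.80)(1.00) − (-0.10)(-0.30) = 0.7700
det(I−A) = Σ_j (I−A)_1j·C_1j = (0.80)(1.0000) + (-0.10)(0.4200) + (0.00)(0.3000) = 0.7580
adj(I−A) = Cᵀ =
  [ 1.0000   0.1000   0.0400]
  [ 0.4200   0.8000   0.3200]
  [ 0.3000   0.0300   0.7700]
(I − A)⁻¹ = adj(I−A) / det(I−A) ≈
  [   1.3193     0.1319     0.0528]
  [   0.5541     1.0554     0.4222]
  [   0.3958     0.0396     1.0158]
x = (I − A)⁻¹ d = adj(I−A)·d / det(I−A), with det(I−A) = 0.7580:
  x_1 = (1.0000·390 + 0.1000·220 + 0.0400·340) / 0.7580 = 425.60 / 0.7580 ≈ 561.478
  x_2 = (0.4200·390 + 0.8000·220 + 0.3200·340) / 0.7580 = 448.60 / 0.7580 ≈ 591.821
  x_3 = (0.3000·390 + 0.0300·220 + 0.7700·340) / 0.7580 = 385.40 / 0.7580 ≈ 508.443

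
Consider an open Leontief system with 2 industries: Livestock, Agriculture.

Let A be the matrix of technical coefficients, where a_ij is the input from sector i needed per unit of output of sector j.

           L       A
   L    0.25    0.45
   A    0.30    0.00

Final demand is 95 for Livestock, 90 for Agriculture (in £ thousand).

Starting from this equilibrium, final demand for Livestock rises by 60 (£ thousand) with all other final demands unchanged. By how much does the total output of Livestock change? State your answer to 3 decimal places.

I − A =
  [   0.75    -0.45]
  [  -0.30     1.00]
det(I−A) = (0.75)(1.00) − (-0.45)(-0.30) = 0.6150
adj(I−A) = [[1.00, 0.45], [0.30, 0.75]]
(I − A)⁻¹ = adj(I−A) / det(I−A) ≈
  [   1.6260     0.7317]
  [   0.4878     1.2195]
Δx = (I − A)⁻¹ Δd with Δd having +60 in the Livestock component and 0 elsewhere.
So Δx_L = L_LL · (+60), where L_LL = adj(I−A)_LL / det(I−A) = 1.00 / 0.6150.
Δx_L = 1.00 × (+60) / 0.6150 = 60.00 / 0.6150 ≈ 97.561.

Δx_L = 97.561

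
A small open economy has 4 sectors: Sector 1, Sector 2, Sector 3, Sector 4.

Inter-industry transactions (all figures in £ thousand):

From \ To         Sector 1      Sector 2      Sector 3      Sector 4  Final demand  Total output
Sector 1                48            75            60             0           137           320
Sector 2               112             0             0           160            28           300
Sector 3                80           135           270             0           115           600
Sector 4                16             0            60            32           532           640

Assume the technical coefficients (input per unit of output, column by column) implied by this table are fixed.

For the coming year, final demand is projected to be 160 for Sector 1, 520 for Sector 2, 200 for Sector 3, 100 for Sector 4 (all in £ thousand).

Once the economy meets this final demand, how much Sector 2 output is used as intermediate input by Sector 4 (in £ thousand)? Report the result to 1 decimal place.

Technical coefficients a_ij = z_ij / X_j:
  a_11 = 48/320 = 0.15, a_21 = 112/320 = 0.35, a_31 = 80/320 = 0.25, a_41 = 16/320 = 0.05
  a_12 = 75/300 = 0.25, a_22 = 0/300 = 0.00, a_32 = 135/300 = 0.45, a_42 = 0/300 = 0.00
  a_13 = 60/600 = 0.10, a_23 = 0/600 = 0.00, a_33 = 270/600 = 0.45, a_43 = 60/600 = 0.10
  a_14 = 0/640 = 0.00, a_24 = 160/640 = 0.25, a_34 = 0/640 = 0.00, a_44 = 32/640 = 0.05
I − A =
  [   0.85    -0.25    -0.10     0.00]
  [  -0.35     1.00     0.00    -0.25]
  [  -0.25    -0.45     0.55     0.00]
  [  -0.05     0.00    -0.10     0.95]
Compute the cofactors C_ij = (−1)^(i+j)·(3×3 minor ij) of I−A; the adjugate is their transpose:
adj(I−A) = Cᵀ =
  [ 0.511250   0.173375   0.101250   0.045625]
  [ 0.196000   0.420375   0.055750   0.110625]
  [ 0.392750   0.422750   0.721250   0.111250]
  [ 0.068250   0.053625   0.081250   0.378625]
det(I−A) = Σ_j (I−A)_1j·C_1j = (0.85)(0.511250) + (-0.25)(0.196000) + (-0.10)(0.392750) + (0.00)(0.068250) = 0.3462875
(I − A)⁻¹ = adj(I−A) / det(I−A) ≈
  [   1.4764     0.5007     0.2924     0.1318]
  [   0.5660     1.2139     0.1610     0.3195]
  [   1.1342     1.2208     2.0828     0.3213]
  [   0.1971     0.1549     0.2346     1.0934]
First solve x = (I − A)⁻¹ d = adj(I−A)·d / det(I−A); in particular x_4 = (0.068250·160 + 0.053625·520 + 0.081250·200 + 0.378625·100) / 0.3462875 = 92.9175 / 0.3462875 ≈ 268.325.
Intermediate flow from 2 to 4: z_24 = a_24 · x_4 = 0.25 × 92.9175 / 0.3462875 = 23.229375 / 0.3462875 ≈ 67.1.

z_24 = 67.1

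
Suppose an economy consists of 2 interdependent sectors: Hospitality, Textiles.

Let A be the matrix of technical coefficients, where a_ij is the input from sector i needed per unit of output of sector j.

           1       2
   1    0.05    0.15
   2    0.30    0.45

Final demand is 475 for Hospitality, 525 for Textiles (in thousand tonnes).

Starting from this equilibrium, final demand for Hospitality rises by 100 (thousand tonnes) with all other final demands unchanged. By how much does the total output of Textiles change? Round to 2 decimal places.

I − A =
  [   0.95    -0.15]
  [  -0.30     0.55]
det(I−A) = (0.95)(0.55) − (-0.15)(-0.30) = 0.4775
adj(I−A) = [[0.55, 0.15], [0.30, 0.95]]
(I − A)⁻¹ = adj(I−A) / det(I−A) ≈
  [   1.1518     0.3141]
  [   0.6283     1.9895]
Δx = (I − A)⁻¹ Δd with Δd having +100 in the Hospitality component and 0 elsewhere.
So Δx_2 = L_21 · (+100), where L_21 = adj(I−A)_21 / det(I−A) = 0.30 / 0.4775.
Δx_2 = 0.30 × (+100) / 0.4775 = 30.00 / 0.4775 ≈ 62.83.

Δx_2 = 62.83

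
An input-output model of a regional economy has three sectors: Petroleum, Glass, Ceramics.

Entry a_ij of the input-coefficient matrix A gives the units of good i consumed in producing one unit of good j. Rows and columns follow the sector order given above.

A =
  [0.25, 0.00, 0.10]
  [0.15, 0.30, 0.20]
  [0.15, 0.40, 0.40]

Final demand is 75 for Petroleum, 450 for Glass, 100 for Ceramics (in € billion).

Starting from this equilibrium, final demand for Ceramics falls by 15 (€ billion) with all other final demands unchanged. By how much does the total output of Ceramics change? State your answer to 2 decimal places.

Δx_3 = -33.02

I − A =
  [   0.75     0.00    -0.10]
  [  -0.15     0.70    -0.20]
  [  -0.15    -0.40     0.60]
Cofactors of I−A, C_ij = (−1)^(i+j)·(minor ij) (rows/columns in the sector order above):
  C_11 = (0.70)(0.60) − (-0.20)(-0.40) = 0.3400
  C_12 = −[(-0.15)(0.60) − (-0.20)(-0.15)] = 0.1200
  C_13 = (-0.15)(-0.40) − (0.70)(-0.15) = 0.1650
  C_21 = −[(0.00)(0.60) − (-0.10)(-0.40)] = 0.0400
  C_22 = (0.75)(0.60) − (-0.10)(-0.15) = 0.4350
  C_23 = −[(0.75)(-0.40) − (0.00)(-0.15)] = 0.3000
  C_31 = (0.00)(-0.20) − (-0.10)(0.70) = 0.0700
  C_32 = −[(0.75)(-0.20) − (-0.10)(-0.15)] = 0.1650
  C_33 = (0.75)(0.70) − (0.00)(-0.15) = 0.5250
det(I−A) = Σ_j (I−A)_1j·C_1j = (0.75)(0.3400) + (0.00)(0.1200) + (-0.10)(0.1650) = 0.2385
adj(I−A) = Cᵀ =
  [ 0.3400   0.0400   0.0700]
  [ 0.1200   0.4350   0.1650]
  [ 0.1650   0.3000   0.5250]
(I − A)⁻¹ = adj(I−A) / det(I−A) ≈
  [   1.4256     0.1677     0.2935]
  [   0.5031     1.8239     0.6918]
  [   0.6918     1.2579     2.2013]
Δx = (I − A)⁻¹ Δd with Δd having -15 in the Ceramics component and 0 elsewhere.
So Δx_3 = L_33 · (-15), where L_33 = adj(I−A)_33 / det(I−A) = 0.5250 / 0.2385.
Δx_3 = 0.5250 × (-15) / 0.2385 = -7.875 / 0.2385 ≈ -33.02.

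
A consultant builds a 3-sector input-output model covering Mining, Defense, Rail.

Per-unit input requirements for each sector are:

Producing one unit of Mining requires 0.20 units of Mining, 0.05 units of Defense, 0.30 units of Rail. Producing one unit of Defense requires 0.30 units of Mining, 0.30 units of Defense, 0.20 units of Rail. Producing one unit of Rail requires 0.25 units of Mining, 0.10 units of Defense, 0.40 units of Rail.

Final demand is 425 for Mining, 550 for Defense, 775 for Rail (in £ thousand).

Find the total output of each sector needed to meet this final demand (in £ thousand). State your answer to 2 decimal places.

I − A =
  [   0.80    -0.30    -0.25]
  [  -0.05     0.70    -0.10]
  [  -0.30    -0.20     0.60]
Cofactors of I−A, C_ij = (−1)^(i+j)·(minor ij) (rows/columns in the sector order above):
  C_11 = (0.70)(0.60) − (-0.10)(-0.20) = 0.4000
  C_12 = −[(-0.05)(0.60) − (-0.10)(-0.30)] = 0.0600
  C_13 = (-0.05)(-0.20) − (0.70)(-0.30) = 0.2200
  C_21 = −[(-0.30)(0.60) − (-0.25)(-0.20)] = 0.2300
  C_22 = (0.80)(0.60) − (-0.25)(-0.30) = 0.4050
  C_23 = −[(0.80)(-0.20) − (-0.30)(-0.30)] = 0.2500
  C_31 = (-0.30)(-0.10) − (-0.25)(0.70) = 0.2050
  C_32 = −[(0.80)(-0.10) − (-0.25)(-0.05)] = 0.0925
  C_33 = (0.80)(0.70) − (-0.30)(-0.05) = 0.5450
det(I−A) = Σ_j (I−A)_1j·C_1j = (0.80)(0.4000) + (-0.30)(0.0600) + (-0.25)(0.2200) = 0.2470
adj(I−A) = Cᵀ =
  [ 0.4000   0.2300   0.2050]
  [ 0.0600   0.4050   0.0925]
  [ 0.2200   0.2500   0.5450]
(I − A)⁻¹ = adj(I−A) / det(I−A) ≈
  [   1.6194     0.9312     0.8300]
  [   0.2429     1.6397     0.3745]
  [   0.8907     1.0121     2.2065]
x = (I − A)⁻¹ d = adj(I−A)·d / det(I−A), with det(I−A) = 0.2470:
  x_1 = (0.4000·425 + 0.2300·550 + 0.2050·775) / 0.2470 = 455.375 / 0.2470 ≈ 1843.62
  x_2 = (0.0600·425 + 0.4050·550 + 0.0925·775) / 0.2470 = 319.9375 / 0.2470 ≈ 1295.29
  x_3 = (0.2200·425 + 0.2500·550 + 0.5450·775) / 0.2470 = 653.375 / 0.2470 ≈ 2645.24

x_1 = 1843.62, x_2 = 1295.29, x_3 = 2645.24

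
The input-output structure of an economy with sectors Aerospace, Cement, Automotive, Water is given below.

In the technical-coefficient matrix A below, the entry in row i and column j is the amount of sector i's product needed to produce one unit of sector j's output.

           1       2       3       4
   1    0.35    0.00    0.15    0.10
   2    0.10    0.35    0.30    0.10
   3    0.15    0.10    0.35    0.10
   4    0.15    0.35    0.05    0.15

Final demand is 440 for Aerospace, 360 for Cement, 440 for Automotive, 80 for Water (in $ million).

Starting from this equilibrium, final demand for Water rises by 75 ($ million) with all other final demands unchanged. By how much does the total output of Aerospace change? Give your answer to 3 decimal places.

I − A =
  [   0.65     0.00    -0.15    -0.10]
  [  -0.10     0.65    -0.30    -0.10]
  [  -0.15    -0.10     0.65    -0.10]
  [  -0.15    -0.35    -0.05     0.85]
Compute the cofactors C_ij = (−1)^(i+j)·(3×3 minor ij) of I−A; the adjugate is their transpose:
adj(I−A) = Cᵀ =
  [ 0.296625   0.041250   0.091375   0.050500]
  [ 0.108000   0.324000   0.180000   0.072000]
  [ 0.100875   0.081750   0.323125   0.059500]
  [ 0.102750   0.145500   0.109250   0.239000]
det(I−A) = Σ_j (I−A)_1j·C_1j = (0.65)(0.296625) + (0.00)(0.108000) + (-0.15)(0.100875) + (-0.10)(0.102750) = 0.1674
(I − A)⁻¹ = adj(I−A) / det(I−A) ≈
  [   1.7720     0.2464     0.5458     0.3017]
  [   0.6452     1.9355     1.0753     0.4301]
  [   0.6026     0.4884     1.9303     0.3554]
  [   0.6138     0.8692     0.6526     1.4277]
Δx = (I − A)⁻¹ Δd with Δd having +75 in the Water component and 0 elsewhere.
So Δx_1 = L_14 · (+75), where L_14 = adj(I−A)_14 / det(I−A) = 0.050500 / 0.1674.
Δx_1 = 0.050500 × (+75) / 0.1674 = 3.7875 / 0.1674 ≈ 22.625.

Δx_1 = 22.625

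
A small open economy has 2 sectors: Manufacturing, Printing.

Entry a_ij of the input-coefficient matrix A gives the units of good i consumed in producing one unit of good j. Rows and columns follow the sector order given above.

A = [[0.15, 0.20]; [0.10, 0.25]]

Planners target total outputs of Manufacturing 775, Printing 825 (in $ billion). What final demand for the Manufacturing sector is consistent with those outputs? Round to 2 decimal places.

d_M = 493.75

I − A =
  [   0.85    -0.20]
  [  -0.10     0.75]
d = (I − A) x:
  d_M = (+0.85)·775 + (-0.20)·825 = 493.75
  d_P = (-0.10)·775 + (+0.75)·825 = 541.25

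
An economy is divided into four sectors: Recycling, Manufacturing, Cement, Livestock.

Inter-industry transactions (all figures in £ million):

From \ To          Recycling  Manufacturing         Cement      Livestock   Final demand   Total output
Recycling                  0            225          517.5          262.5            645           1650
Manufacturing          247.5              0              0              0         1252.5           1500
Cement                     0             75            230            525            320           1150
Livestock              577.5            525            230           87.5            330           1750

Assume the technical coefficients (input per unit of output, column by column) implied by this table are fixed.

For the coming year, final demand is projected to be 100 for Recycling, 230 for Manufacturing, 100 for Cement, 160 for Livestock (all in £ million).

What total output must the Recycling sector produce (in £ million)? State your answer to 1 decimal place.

Technical coefficients a_ij = z_ij / X_j:
  a_11 = 0/1650 = 0.00, a_21 = 247.5/1650 = 0.15, a_31 = 0/1650 = 0.00, a_41 = 577.5/1650 = 0.35
  a_12 = 225/1500 = 0.15, a_22 = 0/1500 = 0.00, a_32 = 75/1500 = 0.05, a_42 = 525/1500 = 0.35
  a_13 = 517.5/1150 = 0.45, a_23 = 0/1150 = 0.00, a_33 = 230/1150 = 0.20, a_43 = 230/1150 = 0.20
  a_14 = 262.5/1750 = 0.15, a_24 = 0/1750 = 0.00, a_34 = 525/1750 = 0.30, a_44 = 87.5/1750 = 0.05
I − A =
  [   1.00    -0.15    -0.45    -0.15]
  [  -0.15     1.00     0.00     0.00]
  [   0.00    -0.05     0.80    -0.30]
  [  -0.35    -0.35    -0.20     0.95]
Compute the cofactors C_ij = (−1)^(i+j)·(3×3 minor ij) of I−A; the adjugate is their transpose:
adj(I−A) = Cᵀ =
  [ 0.700000   0.217125   0.457500   0.255000]
  [ 0.105000   0.610750   0.068625   0.038250]
  [ 0.127875   0.165625   0.868250   0.294375]
  [ 0.323500   0.339875   0.376625   0.778625]
det(I−A) = Σ_j (I−A)_1j·C_1j = (1.00)(0.700000) + (-0.15)(0.105000) + (-0.45)(0.127875) + (-0.15)(0.323500) = 0.57818125
(I − A)⁻¹ = adj(I−A) / det(I−A) ≈
  [   1.2107     0.3755     0.7913     0.4410]
  [   0.1816     1.0563     0.1187     0.0662]
  [   0.2212     0.2865     1.5017     0.5091]
  [   0.5595     0.5878     0.6514     1.3467]
x = (I − A)⁻¹ d = adj(I−A)·d / det(I−A), with det(I−A) = 0.57818125:
  x_1 = (0.700000·100 + 0.217125·230 + 0.457500·100 + 0.255000·160) / 0.57818125 = 206.48875 / 0.57818125 ≈ 357.1
  x_2 = (0.105000·100 + 0.610750·230 + 0.068625·100 + 0.038250·160) / 0.57818125 = 163.955 / 0.57818125 ≈ 283.6
  x_3 = (0.127875·100 + 0.165625·230 + 0.868250·100 + 0.294375·160) / 0.57818125 = 184.80625 / 0.57818125 ≈ 319.6
  x_4 = (0.323500·100 + 0.339875·230 + 0.376625·100 + 0.778625·160) / 0.57818125 = 272.76375 / 0.57818125 ≈ 471.8

x_1 = 357.1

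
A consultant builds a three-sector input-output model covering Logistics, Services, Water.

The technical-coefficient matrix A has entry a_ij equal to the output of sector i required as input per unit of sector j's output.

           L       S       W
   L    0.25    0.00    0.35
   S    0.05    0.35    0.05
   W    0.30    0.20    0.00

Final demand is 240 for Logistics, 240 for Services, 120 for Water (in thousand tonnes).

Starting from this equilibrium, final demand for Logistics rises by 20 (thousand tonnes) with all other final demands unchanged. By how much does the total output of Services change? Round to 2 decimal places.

Δx_S = 3.18

I − A =
  [   0.75     0.00    -0.35]
  [  -0.05     0.65    -0.05]
  [  -0.30    -0.20     1.00]
Cofactors of I−A, C_ij = (−1)^(i+j)·(minor ij) (rows/columns in the sector order above):
  C_11 = (0.65)(1.00) − (-0.05)(-0.20) = 0.6400
  C_12 = −[(-0.05)(1.00) − (-0.05)(-0.30)] = 0.0650
  C_13 = (-0.05)(-0.20) − (0.65)(-0.30) = 0.2050
  C_21 = −[(0.00)(1.00) − (-0.35)(-0.20)] = 0.0700
  C_22 = (0.75)(1.00) − (-0.35)(-0.30) = 0.6450
  C_23 = −[(0.75)(-0.20) − (0.00)(-0.30)] = 0.1500
  C_31 = (0.00)(-0.05) − (-0.35)(0.65) = 0.2275
  C_32 = −[(0.75)(-0.05) − (-0.35)(-0.05)] = 0.0550
  C_33 = (0.75)(0.65) − (0.00)(-0.05) = 0.4875
det(I−A) = Σ_j (I−A)_1j·C_1j = (0.75)(0.6400) + (0.00)(0.0650) + (-0.35)(0.2050) = 0.40825
adj(I−A) = Cᵀ =
  [ 0.6400   0.0700   0.2275]
  [ 0.0650   0.6450   0.0550]
  [ 0.2050   0.1500   0.4875]
(I − A)⁻¹ = adj(I−A) / det(I−A) ≈
  [   1.5677     0.1715     0.5573]
  [   0.1592     1.5799     0.1347]
  [   0.5021     0.3674     1.1941]
Δx = (I − A)⁻¹ Δd with Δd having +20 in the Logistics component and 0 elsewhere.
So Δx_S = L_SL · (+20), where L_SL = adj(I−A)_SL / det(I−A) = 0.0650 / 0.40825.
Δx_S = 0.0650 × (+20) / 0.40825 = 1.30 / 0.40825 ≈ 3.18.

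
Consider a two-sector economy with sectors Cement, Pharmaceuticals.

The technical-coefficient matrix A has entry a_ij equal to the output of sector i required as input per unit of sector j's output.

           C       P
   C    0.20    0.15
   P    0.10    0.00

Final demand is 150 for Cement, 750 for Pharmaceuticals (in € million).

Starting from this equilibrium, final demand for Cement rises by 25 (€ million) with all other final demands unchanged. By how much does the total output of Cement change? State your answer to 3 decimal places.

Δx_C = 31.847

I − A =
  [   0.80    -0.15]
  [  -0.10     1.00]
det(I−A) = (0.80)(1.00) − (-0.15)(-0.10) = 0.7850
adj(I−A) = [[1.00, 0.15], [0.10, 0.80]]
(I − A)⁻¹ = adj(I−A) / det(I−A) ≈
  [   1.2739     0.1911]
  [   0.1274     1.0191]
Δx = (I − A)⁻¹ Δd with Δd having +25 in the Cement component and 0 elsewhere.
So Δx_C = L_CC · (+25), where L_CC = adj(I−A)_CC / det(I−A) = 1.00 / 0.7850.
Δx_C = 1.00 × (+25) / 0.7850 = 25.00 / 0.7850 ≈ 31.847.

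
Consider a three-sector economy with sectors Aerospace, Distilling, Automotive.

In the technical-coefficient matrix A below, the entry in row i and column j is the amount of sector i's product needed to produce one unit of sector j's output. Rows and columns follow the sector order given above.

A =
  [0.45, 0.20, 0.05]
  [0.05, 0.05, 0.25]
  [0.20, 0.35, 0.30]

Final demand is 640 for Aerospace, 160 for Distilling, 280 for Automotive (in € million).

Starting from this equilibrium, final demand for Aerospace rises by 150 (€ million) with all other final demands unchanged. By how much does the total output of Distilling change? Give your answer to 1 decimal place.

Δx_2 = 43.9

I − A =
  [   0.55    -0.20    -0.05]
  [  -0.05     0.95    -0.25]
  [  -0.20    -0.35     0.70]
Cofactors of I−A, C_ij = (−1)^(i+j)·(minor ij) (rows/columns in the sector order above):
  C_11 = (0.95)(0.70) − (-0.25)(-0.35) = 0.5775
  C_12 = −[(-0.05)(0.70) − (-0.25)(-0.20)] = 0.0850
  C_13 = (-0.05)(-0.35) − (0.95)(-0.20) = 0.2075
  C_21 = −[(-0.20)(0.70) − (-0.05)(-0.35)] = 0.1575
  C_22 = (0.55)(0.70) − (-0.05)(-0.20) = 0.3750
  C_23 = −[(0.55)(-0.35) − (-0.20)(-0.20)] = 0.2325
  C_31 = (-0.20)(-0.25) − (-0.05)(0.95) = 0.0975
  C_32 = −[(0.55)(-0.25) − (-0.05)(-0.05)] = 0.1400
  C_33 = (0.55)(0.95) − (-0.20)(-0.05) = 0.5125
det(I−A) = Σ_j (I−A)_1j·C_1j = (0.55)(0.5775) + (-0.20)(0.0850) + (-0.05)(0.2075) = 0.29025
adj(I−A) = Cᵀ =
  [ 0.5775   0.1575   0.0975]
  [ 0.0850   0.3750   0.1400]
  [ 0.2075   0.2325   0.5125]
(I − A)⁻¹ = adj(I−A) / det(I−A) ≈
  [   1.9897     0.5426     0.3359]
  [   0.2929     1.2920     0.4823]
  [   0.7149     0.8010     1.7657]
Δx = (I − A)⁻¹ Δd with Δd having +150 in the Aerospace component and 0 elsewhere.
So Δx_2 = L_21 · (+150), where L_21 = adj(I−A)_21 / det(I−A) = 0.0850 / 0.29025.
Δx_2 = 0.0850 × (+150) / 0.29025 = 12.75 / 0.29025 ≈ 43.9.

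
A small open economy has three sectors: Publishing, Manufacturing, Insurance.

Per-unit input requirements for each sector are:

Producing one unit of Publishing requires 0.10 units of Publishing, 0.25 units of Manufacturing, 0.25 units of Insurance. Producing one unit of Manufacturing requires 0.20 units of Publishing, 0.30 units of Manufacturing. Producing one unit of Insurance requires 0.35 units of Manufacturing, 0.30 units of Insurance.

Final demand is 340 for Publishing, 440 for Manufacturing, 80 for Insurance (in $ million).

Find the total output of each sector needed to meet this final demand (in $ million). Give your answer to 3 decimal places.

x_P = 601.802, x_M = 1008.108, x_I = 329.215

I − A =
  [   0.90    -0.20     0.00]
  [  -0.25     0.70    -0.35]
  [  -0.25     0.00     0.70]
Cofactors of I−A, C_ij = (−1)^(i+j)·(minor ij) (rows/columns in the sector order above):
  C_11 = (0.70)(0.70) − (-0.35)(0.00) = 0.4900
  C_12 = −[(-0.25)(0.70) − (-0.35)(-0.25)] = 0.2625
  C_13 = (-0.25)(0.00) − (0.70)(-0.25) = 0.1750
  C_21 = −[(-0.20)(0.70) − (0.00)(0.00)] = 0.1400
  C_22 = (0.90)(0.70) − (0.00)(-0.25) = 0.6300
  C_23 = −[(0.90)(0.00) − (-0.20)(-0.25)] = 0.0500
  C_31 = (-0.20)(-0.35) − (0.00)(0.70) = 0.0700
  C_32 = −[(0.90)(-0.35) − (0.00)(-0.25)] = 0.3150
  C_33 = (0.90)(0.70) − (-0.20)(-0.25) = 0.5800
det(I−A) = Σ_j (I−A)_1j·C_1j = (0.90)(0.4900) + (-0.20)(0.2625) + (0.00)(0.1750) = 0.3885
adj(I−A) = Cᵀ =
  [ 0.4900   0.1400   0.0700]
  [ 0.2625   0.6300   0.3150]
  [ 0.1750   0.0500   0.5800]
(I − A)⁻¹ = adj(I−A) / det(I−A) ≈
  [   1.2613     0.3604     0.1802]
  [   0.6757     1.6216     0.8108]
  [   0.4505     0.1287     1.4929]
x = (I − A)⁻¹ d = adj(I−A)·d / det(I−A), with det(I−A) = 0.3885:
  x_P = (0.4900·340 + 0.1400·440 + 0.0700·80) / 0.3885 = 233.80 / 0.3885 ≈ 601.802
  x_M = (0.2625·340 + 0.6300·440 + 0.3150·80) / 0.3885 = 391.65 / 0.3885 ≈ 1008.108
  x_I = (0.1750·340 + 0.0500·440 + 0.5800·80) / 0.3885 = 127.90 / 0.3885 ≈ 329.215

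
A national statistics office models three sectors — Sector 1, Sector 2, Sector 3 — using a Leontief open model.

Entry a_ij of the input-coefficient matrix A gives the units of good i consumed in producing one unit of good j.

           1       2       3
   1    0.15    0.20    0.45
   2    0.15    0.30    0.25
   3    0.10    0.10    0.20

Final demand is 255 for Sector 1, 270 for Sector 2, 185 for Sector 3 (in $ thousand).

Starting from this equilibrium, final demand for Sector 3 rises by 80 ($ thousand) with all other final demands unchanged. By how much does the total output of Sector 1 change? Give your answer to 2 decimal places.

I − A =
  [   0.85    -0.20    -0.45]
  [  -0.15     0.70    -0.25]
  [  -0.10    -0.10     0.80]
Cofactors of I−A, C_ij = (−1)^(i+j)·(minor ij) (rows/columns in the sector order above):
  C_11 = (0.70)(0.80) − (-0.25)(-0.10) = 0.5350
  C_12 = −[(-0.15)(0.80) − (-0.25)(-0.10)] = 0.1450
  C_13 = (-0.15)(-0.10) − (0.70)(-0.10) = 0.0850
  C_21 = −[(-0.20)(0.80) − (-0.45)(-0.10)] = 0.2050
  C_22 = (0.85)(0.80) − (-0.45)(-0.10) = 0.6350
  C_23 = −[(0.85)(-0.10) − (-0.20)(-0.10)] = 0.1050
  C_31 = (-0.20)(-0.25) − (-0.45)(0.70) = 0.3650
  C_32 = −[(0.85)(-0.25) − (-0.45)(-0.15)] = 0.2800
  C_33 = (0.85)(0.70) − (-0.20)(-0.15) = 0.5650
det(I−A) = Σ_j (I−A)_1j·C_1j = (0.85)(0.5350) + (-0.20)(0.1450) + (-0.45)(0.0850) = 0.3875
adj(I−A) = Cᵀ =
  [ 0.5350   0.2050   0.3650]
  [ 0.1450   0.6350   0.2800]
  [ 0.0850   0.1050   0.5650]
(I − A)⁻¹ = adj(I−A) / det(I−A) ≈
  [   1.3806     0.5290     0.9419]
  [   0.3742     1.6387     0.7226]
  [   0.2194     0.2710     1.4581]
Δx = (I − A)⁻¹ Δd with Δd having +80 in the Sector 3 component and 0 elsewhere.
So Δx_1 = L_13 · (+80), where L_13 = adj(I−A)_13 / det(I−A) = 0.3650 / 0.3875.
Δx_1 = 0.3650 × (+80) / 0.3875 = 29.20 / 0.3875 ≈ 75.35.

Δx_1 = 75.35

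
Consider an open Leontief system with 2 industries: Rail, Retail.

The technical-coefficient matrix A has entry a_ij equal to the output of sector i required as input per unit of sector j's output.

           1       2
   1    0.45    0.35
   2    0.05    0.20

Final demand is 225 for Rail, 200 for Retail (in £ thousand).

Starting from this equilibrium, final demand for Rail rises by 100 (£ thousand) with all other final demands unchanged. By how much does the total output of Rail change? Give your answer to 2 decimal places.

I − A =
  [   0.55    -0.35]
  [  -0.05     0.80]
det(I−A) = (0.55)(0.80) − (-0.35)(-0.05) = 0.4225
adj(I−A) = [[0.80, 0.35], [0.05, 0.55]]
(I − A)⁻¹ = adj(I−A) / det(I−A) ≈
  [   1.8935     0.8284]
  [   0.1183     1.3018]
Δx = (I − A)⁻¹ Δd with Δd having +100 in the Rail component and 0 elsewhere.
So Δx_1 = L_11 · (+100), where L_11 = adj(I−A)_11 / det(I−A) = 0.80 / 0.4225.
Δx_1 = 0.80 × (+100) / 0.4225 = 80.00 / 0.4225 ≈ 189.35.

Δx_1 = 189.35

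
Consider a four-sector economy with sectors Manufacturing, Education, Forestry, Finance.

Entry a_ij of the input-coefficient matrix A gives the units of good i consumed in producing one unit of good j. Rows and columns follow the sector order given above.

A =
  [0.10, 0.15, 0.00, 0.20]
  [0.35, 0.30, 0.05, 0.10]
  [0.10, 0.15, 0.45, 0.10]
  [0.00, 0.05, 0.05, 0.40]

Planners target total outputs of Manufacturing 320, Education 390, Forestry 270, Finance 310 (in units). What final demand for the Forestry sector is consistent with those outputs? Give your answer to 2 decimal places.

I − A =
  [   0.90    -0.15     0.00    -0.20]
  [  -0.35     0.70    -0.05    -0.10]
  [  -0.10    -0.15     0.55    -0.10]
  [   0.00    -0.05    -0.05     0.60]
d = (I − A) x:
  d_1 = (+0.90)·320 + (-0.15)·390 + (+0.00)·270 + (-0.20)·310 = 167.50
  d_2 = (-0.35)·320 + (+0.70)·390 + (-0.05)·270 + (-0.10)·310 = 116.50
  d_3 = (-0.10)·320 + (-0.15)·390 + (+0.55)·270 + (-0.10)·310 = 27.00
  d_4 = (+0.00)·320 + (-0.05)·390 + (-0.05)·270 + (+0.60)·310 = 153.00

d_3 = 27.00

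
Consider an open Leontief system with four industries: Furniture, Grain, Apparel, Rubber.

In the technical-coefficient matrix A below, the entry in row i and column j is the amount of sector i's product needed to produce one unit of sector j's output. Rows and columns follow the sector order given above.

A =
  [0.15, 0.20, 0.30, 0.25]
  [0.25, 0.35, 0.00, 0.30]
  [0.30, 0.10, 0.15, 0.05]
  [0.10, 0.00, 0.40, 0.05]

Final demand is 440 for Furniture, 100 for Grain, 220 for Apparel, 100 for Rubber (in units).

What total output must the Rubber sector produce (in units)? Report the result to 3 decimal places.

I − A =
  [   0.85    -0.20    -0.30    -0.25]
  [  -0.25     0.65     0.00    -0.30]
  [  -0.30    -0.10     0.85    -0.05]
  [  -0.10     0.00    -0.40     0.95]
Compute the cofactors C_ij = (−1)^(i+j)·(3×3 minor ij) of I−A; the adjugate is their transpose:
adj(I−A) = Cᵀ =
  [ 0.499875   0.196000   0.274250   0.207875]
  [ 0.258375   0.531125   0.207250   0.246625]
  [ 0.215250   0.136250   0.455125   0.123625]
  [ 0.143250   0.078000   0.220500   0.361125]
det(I−A) = Σ_j (I−A)_1j·C_1j = (0.85)(0.499875) + (-0.20)(0.258375) + (-0.30)(0.215250) + (-0.25)(0.143250) = 0.27283125
(I − A)⁻¹ = adj(I−A) / det(I−A) ≈
  [   1.8322     0.7184     1.0052     0.7619]
  [   0.9470     1.9467     0.7596     0.9039]
  [   0.7889     0.4994     1.6682     0.4531]
  [   0.5250     0.2859     0.8082     1.3236]
x = (I − A)⁻¹ d = adj(I−A)·d / det(I−A), with det(I−A) = 0.27283125:
  x_1 = (0.499875·440 + 0.196000·100 + 0.274250·220 + 0.207875·100) / 0.27283125 = 320.6675 / 0.27283125 ≈ 1175.333
  x_2 = (0.258375·440 + 0.531125·100 + 0.207250·220 + 0.246625·100) / 0.27283125 = 237.055 / 0.27283125 ≈ 868.870
  x_3 = (0.215250·440 + 0.136250·100 + 0.455125·220 + 0.123625·100) / 0.27283125 = 220.825 / 0.27283125 ≈ 809.383
  x_4 = (0.143250·440 + 0.078000·100 + 0.220500·220 + 0.361125·100) / 0.27283125 = 155.4525 / 0.27283125 ≈ 569.775

x_4 = 569.775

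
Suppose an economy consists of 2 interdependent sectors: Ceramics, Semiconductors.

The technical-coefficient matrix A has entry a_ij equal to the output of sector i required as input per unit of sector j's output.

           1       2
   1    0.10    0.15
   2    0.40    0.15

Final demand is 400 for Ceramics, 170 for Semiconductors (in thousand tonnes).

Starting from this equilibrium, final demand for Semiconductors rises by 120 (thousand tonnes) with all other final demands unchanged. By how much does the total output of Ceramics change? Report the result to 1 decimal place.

Δx_1 = 25.5

I − A =
  [   0.90    -0.15]
  [  -0.40     0.85]
det(I−A) = (0.90)(0.85) − (-0.15)(-0.40) = 0.7050
adj(I−A) = [[0.85, 0.15], [0.40, 0.90]]
(I − A)⁻¹ = adj(I−A) / det(I−A) ≈
  [   1.2057     0.2128]
  [   0.5674     1.2766]
Δx = (I − A)⁻¹ Δd with Δd having +120 in the Semiconductors component and 0 elsewhere.
So Δx_1 = L_12 · (+120), where L_12 = adj(I−A)_12 / det(I−A) = 0.15 / 0.7050.
Δx_1 = 0.15 × (+120) / 0.7050 = 18.00 / 0.7050 ≈ 25.5.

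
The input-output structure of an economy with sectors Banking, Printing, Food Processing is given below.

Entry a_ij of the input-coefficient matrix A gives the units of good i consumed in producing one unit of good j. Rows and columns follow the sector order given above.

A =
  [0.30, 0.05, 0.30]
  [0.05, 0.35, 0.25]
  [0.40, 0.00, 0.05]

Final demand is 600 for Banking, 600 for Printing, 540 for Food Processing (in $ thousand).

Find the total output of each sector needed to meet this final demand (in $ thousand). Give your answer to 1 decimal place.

I − A =
  [   0.70    -0.05    -0.30]
  [  -0.05     0.65    -0.25]
  [  -0.40     0.00     0.95]
Cofactors of I−A, C_ij = (−1)^(i+j)·(minor ij) (rows/columns in the sector order above):
  C_11 = (0.65)(0.95) − (-0.25)(0.00) = 0.6175
  C_12 = −[(-0.05)(0.95) − (-0.25)(-0.40)] = 0.1475
  C_13 = (-0.05)(0.00) − (0.65)(-0.40) = 0.2600
  C_21 = −[(-0.05)(0.95) − (-0.30)(0.00)] = 0.0475
  C_22 = (0.70)(0.95) − (-0.30)(-0.40) = 0.5450
  C_23 = −[(0.70)(0.00) − (-0.05)(-0.40)] = 0.0200
  C_31 = (-0.05)(-0.25) − (-0.30)(0.65) = 0.2075
  C_32 = −[(0.70)(-0.25) − (-0.30)(-0.05)] = 0.1900
  C_33 = (0.70)(0.65) − (-0.05)(-0.05) = 0.4525
det(I−A) = Σ_j (I−A)_1j·C_1j = (0.70)(0.6175) + (-0.05)(0.1475) + (-0.30)(0.2600) = 0.346875
adj(I−A) = Cᵀ =
  [ 0.6175   0.0475   0.2075]
  [ 0.1475   0.5450   0.1900]
  [ 0.2600   0.0200   0.4525]
(I − A)⁻¹ = adj(I−A) / det(I−A) ≈
  [   1.7802     0.1369     0.5982]
  [   0.4252     1.5712     0.5477]
  [   0.7495     0.0577     1.3045]
x = (I − A)⁻¹ d = adj(I−A)·d / det(I−A), with det(I−A) = 0.346875:
  x_1 = (0.6175·600 + 0.0475·600 + 0.2075·540) / 0.346875 = 511.05 / 0.346875 ≈ 1473.3
  x_2 = (0.1475·600 + 0.5450·600 + 0.1900·540) / 0.346875 = 518.10 / 0.346875 ≈ 1493.6
  x_3 = (0.2600·600 + 0.0200·600 + 0.4525·540) / 0.346875 = 412.35 / 0.346875 ≈ 1188.8

x_1 = 1473.3, x_2 = 1493.6, x_3 = 1188.8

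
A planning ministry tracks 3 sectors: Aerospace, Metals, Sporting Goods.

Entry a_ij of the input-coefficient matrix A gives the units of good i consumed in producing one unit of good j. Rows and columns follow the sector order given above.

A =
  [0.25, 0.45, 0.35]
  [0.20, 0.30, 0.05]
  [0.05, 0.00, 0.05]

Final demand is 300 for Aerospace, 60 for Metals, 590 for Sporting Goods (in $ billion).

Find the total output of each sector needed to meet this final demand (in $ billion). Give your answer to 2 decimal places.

I − A =
  [   0.75    -0.45    -0.35]
  [  -0.20     0.70    -0.05]
  [  -0.05     0.00     0.95]
Cofactors of I−A, C_ij = (−1)^(i+j)·(minor ij) (rows/columns in the sector order above):
  C_11 = (0.70)(0.95) − (-0.05)(0.00) = 0.6650
  C_12 = −[(-0.20)(0.95) − (-0.05)(-0.05)] = 0.1925
  C_13 = (-0.20)(0.00) − (0.70)(-0.05) = 0.0350
  C_21 = −[(-0.45)(0.95) − (-0.35)(0.00)] = 0.4275
  C_22 = (0.75)(0.95) − (-0.35)(-0.05) = 0.6950
  C_23 = −[(0.75)(0.00) − (-0.45)(-0.05)] = 0.0225
  C_31 = (-0.45)(-0.05) − (-0.35)(0.70) = 0.2675
  C_32 = −[(0.75)(-0.05) − (-0.35)(-0.20)] = 0.1075
  C_33 = (0.75)(0.70) − (-0.45)(-0.20) = 0.4350
det(I−A) = Σ_j (I−A)_1j·C_1j = (0.75)(0.6650) + (-0.45)(0.1925) + (-0.35)(0.0350) = 0.399875
adj(I−A) = Cᵀ =
  [ 0.6650   0.4275   0.2675]
  [ 0.1925   0.6950   0.1075]
  [ 0.0350   0.0225   0.4350]
(I − A)⁻¹ = adj(I−A) / det(I−A) ≈
  [   1.6630     1.0691     0.6690]
  [   0.4814     1.7380     0.2688]
  [   0.0875     0.0563     1.0878]
x = (I − A)⁻¹ d = adj(I−A)·d / det(I−A), with det(I−A) = 0.399875:
  x_1 = (0.6650·300 + 0.4275·60 + 0.2675·590) / 0.399875 = 382.975 / 0.399875 ≈ 957.74
  x_2 = (0.1925·300 + 0.6950·60 + 0.1075·590) / 0.399875 = 162.875 / 0.399875 ≈ 407.31
  x_3 = (0.0350·300 + 0.0225·60 + 0.4350·590) / 0.399875 = 268.50 / 0.399875 ≈ 671.46

x_1 = 957.74, x_2 = 407.31, x_3 = 671.46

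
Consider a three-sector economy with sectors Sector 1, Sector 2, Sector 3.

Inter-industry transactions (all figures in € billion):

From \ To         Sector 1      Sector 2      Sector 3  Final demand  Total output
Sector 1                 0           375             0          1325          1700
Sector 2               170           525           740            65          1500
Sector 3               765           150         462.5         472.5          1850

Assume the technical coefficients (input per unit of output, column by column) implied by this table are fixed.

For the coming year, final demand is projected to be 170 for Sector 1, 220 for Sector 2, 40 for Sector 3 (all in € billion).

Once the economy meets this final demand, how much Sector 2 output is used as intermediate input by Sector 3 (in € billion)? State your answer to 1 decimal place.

z_23 = 128.4

Technical coefficients a_ij = z_ij / X_j:
  a_11 = 0/1700 = 0.00, a_21 = 170/1700 = 0.10, a_31 = 765/1700 = 0.45
  a_12 = 375/1500 = 0.25, a_22 = 525/1500 = 0.35, a_32 = 150/1500 = 0.10
  a_13 = 0/1850 = 0.00, a_23 = 740/1850 = 0.40, a_33 = 462.5/1850 = 0.25
I − A =
  [   1.00    -0.25     0.00]
  [  -0.10     0.65    -0.40]
  [  -0.45    -0.10     0.75]
Cofactors of I−A, C_ij = (−1)^(i+j)·(minor ij) (rows/columns in the sector order above):
  C_11 = (0.65)(0.75) − (-0.40)(-0.10) = 0.4475
  C_12 = −[(-0.10)(0.75) − (-0.40)(-0.45)] = 0.2550
  C_13 = (-0.10)(-0.10) − (0.65)(-0.45) = 0.3025
  C_21 = −[(-0.25)(0.75) − (0.00)(-0.10)] = 0.1875
  C_22 = (1.00)(0.75) − (0.00)(-0.45) = 0.7500
  C_23 = −[(1.00)(-0.10) − (-0.25)(-0.45)] = 0.2125
  C_31 = (-0.25)(-0.40) − (0.00)(0.65) = 0.1000
  C_32 = −[(1.00)(-0.40) − (0.00)(-0.10)] = 0.4000
  C_33 = (1.00)(0.65) − (-0.25)(-0.10) = 0.6250
det(I−A) = Σ_j (I−A)_1j·C_1j = (1.00)(0.4475) + (-0.25)(0.2550) + (0.00)(0.3025) = 0.38375
adj(I−A) = Cᵀ =
  [ 0.4475   0.1875   0.1000]
  [ 0.2550   0.7500   0.4000]
  [ 0.3025   0.2125   0.6250]
(I − A)⁻¹ = adj(I−A) / det(I−A) ≈
  [   1.1661     0.4886     0.2606]
  [   0.6645     1.9544     1.0423]
  [   0.7883     0.5537     1.6287]
First solve x = (I − A)⁻¹ d = adj(I−A)·d / det(I−A); in particular x_3 = (0.3025·170 + 0.2125·220 + 0.6250·40) / 0.38375 = 123.175 / 0.38375 ≈ 320.977.
Intermediate flow from 2 to 3: z_23 = a_23 · x_3 = 0.40 × 123.175 / 0.38375 = 49.27 / 0.38375 ≈ 128.4.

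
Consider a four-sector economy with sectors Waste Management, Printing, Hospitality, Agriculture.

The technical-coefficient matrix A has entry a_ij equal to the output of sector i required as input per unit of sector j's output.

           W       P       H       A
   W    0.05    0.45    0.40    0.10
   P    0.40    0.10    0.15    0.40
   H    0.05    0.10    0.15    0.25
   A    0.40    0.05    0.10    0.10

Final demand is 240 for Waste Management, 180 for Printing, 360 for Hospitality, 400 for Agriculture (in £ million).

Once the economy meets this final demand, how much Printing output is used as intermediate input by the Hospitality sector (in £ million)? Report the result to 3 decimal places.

z_PH = 175.947

I − A =
  [   0.95    -0.45    -0.40    -0.10]
  [  -0.40     0.90    -0.15    -0.40]
  [  -0.05    -0.10     0.85    -0.25]
  [  -0.40    -0.05    -0.10     0.90]
Compute the cofactors C_ij = (−1)^(i+j)·(3×3 minor ij) of I−A; the adjugate is their transpose:
adj(I−A) = Cᵀ =
  [ 0.629625   0.379250   0.404500   0.350875]
  [ 0.455750   0.610500   0.372250   0.425375]
  [ 0.186500   0.158875   0.478500   0.224250]
  [ 0.325875   0.220125   0.253625   0.522125]
det(I−A) = Σ_j (I−A)_1j·C_1j = (0.95)(0.629625) + (-0.45)(0.455750) + (-0.40)(0.186500) + (-0.10)(0.325875) = 0.28586875
(I − A)⁻¹ = adj(I−A) / det(I−A) ≈
  [   2.2025     1.3267     1.4150     1.2274]
  [   1.5943     2.1356     1.3022     1.4880]
  [   0.6524     0.5558     1.6738     0.7845]
  [   1.1399     0.7700     0.8872     1.8265]
First solve x = (I − A)⁻¹ d = adj(I−A)·d / det(I−A); in particular x_H = (0.186500·240 + 0.158875·180 + 0.478500·360 + 0.224250·400) / 0.28586875 = 335.3175 / 0.28586875 ≈ 1172.97711.
Intermediate flow from P to H: z_PH = a_PH · x_H = 0.15 × 335.3175 / 0.28586875 = 50.297625 / 0.28586875 ≈ 175.947.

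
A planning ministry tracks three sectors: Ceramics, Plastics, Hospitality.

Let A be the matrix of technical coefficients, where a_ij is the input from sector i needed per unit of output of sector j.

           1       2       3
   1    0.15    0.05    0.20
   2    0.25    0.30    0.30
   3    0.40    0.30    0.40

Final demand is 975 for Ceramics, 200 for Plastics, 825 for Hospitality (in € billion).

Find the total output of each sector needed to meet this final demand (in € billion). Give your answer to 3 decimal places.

I − A =
  [   0.85    -0.05    -0.20]
  [  -0.25     0.70    -0.30]
  [  -0.40    -0.30     0.60]
Cofactors of I−A, C_ij = (−1)^(i+j)·(minor ij) (rows/columns in the sector order above):
  C_11 = (0.70)(0.60) − (-0.30)(-0.30) = 0.3300
  C_12 = −[(-0.25)(0.60) − (-0.30)(-0.40)] = 0.2700
  C_13 = (-0.25)(-0.30) − (0.70)(-0.40) = 0.3550
  C_21 = −[(-0.05)(0.60) − (-0.20)(-0.30)] = 0.0900
  C_22 = (0.85)(0.60) − (-0.20)(-0.40) = 0.4300
  C_23 = −[(0.85)(-0.30) − (-0.05)(-0.40)] = 0.2750
  C_31 = (-0.05)(-0.30) − (-0.20)(0.70) = 0.1550
  C_32 = −[(0.85)(-0.30) − (-0.20)(-0.25)] = 0.3050
  C_33 = (0.85)(0.70) − (-0.05)(-0.25) = 0.5825
det(I−A) = Σ_j (I−A)_1j·C_1j = (0.85)(0.3300) + (-0.05)(0.2700) + (-0.20)(0.3550) = 0.1960
adj(I−A) = Cᵀ =
  [ 0.3300   0.0900   0.1550]
  [ 0.2700   0.4300   0.3050]
  [ 0.3550   0.2750   0.5825]
(I − A)⁻¹ = adj(I−A) / det(I−A) ≈
  [   1.6837     0.4592     0.7908]
  [   1.3776     2.1939     1.5561]
  [   1.8112     1.4031     2.9719]
x = (I − A)⁻¹ d = adj(I−A)·d / det(I−A), with det(I−A) = 0.1960:
  x_1 = (0.3300·975 + 0.0900·200 + 0.1550·825) / 0.1960 = 467.625 / 0.1960 ≈ 2385.842
  x_2 = (0.2700·975 + 0.4300·200 + 0.3050·825) / 0.1960 = 600.875 / 0.1960 ≈ 3065.689
  x_3 = (0.3550·975 + 0.2750·200 + 0.5825·825) / 0.1960 = 881.6875 / 0.1960 ≈ 4498.406

x_1 = 2385.842, x_2 = 3065.689, x_3 = 4498.406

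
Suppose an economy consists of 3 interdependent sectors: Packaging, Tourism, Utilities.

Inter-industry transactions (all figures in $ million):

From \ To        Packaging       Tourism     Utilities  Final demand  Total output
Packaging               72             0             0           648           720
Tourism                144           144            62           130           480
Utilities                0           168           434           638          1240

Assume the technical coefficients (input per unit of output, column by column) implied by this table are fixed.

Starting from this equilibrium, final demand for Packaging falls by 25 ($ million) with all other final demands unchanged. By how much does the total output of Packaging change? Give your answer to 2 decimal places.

Technical coefficients a_ij = z_ij / X_j:
  a_11 = 72/720 = 0.10, a_21 = 144/720 = 0.20, a_31 = 0/720 = 0.00
  a_12 = 0/480 = 0.00, a_22 = 144/480 = 0.30, a_32 = 168/480 = 0.35
  a_13 = 0/1240 = 0.00, a_23 = 62/1240 = 0.05, a_33 = 434/1240 = 0.35
I − A =
  [   0.90     0.00     0.00]
  [  -0.20     0.70    -0.05]
  [   0.00    -0.35     0.65]
Cofactors of I−A, C_ij = (−1)^(i+j)·(minor ij) (rows/columns in the sector order above):
  C_11 = (0.70)(0.65) − (-0.05)(-0.35) = 0.4375
  C_12 = −[(-0.20)(0.65) − (-0.05)(0.00)] = 0.1300
  C_13 = (-0.20)(-0.35) − (0.70)(0.00) = 0.0700
  C_21 = −[(0.00)(0.65) − (0.00)(-0.35)] = 0.0000
  C_22 = (0.90)(0.65) − (0.00)(0.00) = 0.5850
  C_23 = −[(0.90)(-0.35) − (0.00)(0.00)] = 0.3150
  C_31 = (0.00)(-0.05) − (0.00)(0.70) = 0.0000
  C_32 = −[(0.90)(-0.05) − (0.00)(-0.20)] = 0.0450
  C_33 = (0.90)(0.70) − (0.00)(-0.20) = 0.6300
det(I−A) = Σ_j (I−A)_1j·C_1j = (0.90)(0.4375) + (0.00)(0.1300) + (0.00)(0.0700) = 0.39375
adj(I−A) = Cᵀ =
  [ 0.4375   0.0000   0.0000]
  [ 0.1300   0.5850   0.0450]
  [ 0.0700   0.3150   0.6300]
(I − A)⁻¹ = adj(I−A) / det(I−A) ≈
  [   1.1111     0.0000     0.0000]
  [   0.3302     1.4857     0.1143]
  [   0.1778     0.8000     1.6000]
Δx = (I − A)⁻¹ Δd with Δd having -25 in the Packaging component and 0 elsewhere.
So Δx_1 = L_11 · (-25), where L_11 = adj(I−A)_11 / det(I−A) = 0.4375 / 0.39375.
Δx_1 = 0.4375 × (-25) / 0.39375 = -10.9375 / 0.39375 ≈ -27.78.

Δx_1 = -27.78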